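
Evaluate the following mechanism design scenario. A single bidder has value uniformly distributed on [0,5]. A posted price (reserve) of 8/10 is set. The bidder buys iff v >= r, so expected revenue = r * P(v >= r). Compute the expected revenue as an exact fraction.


Step 1: Posted price r = 4/5, value support [0,5]
Step 2: P(v >= r) = (5 - 4/5)/5 = 21/25
Step 3: Expected revenue = r * P(v >= r) = 4/5 * 21/25
Step 4: Revenue = 84/125

84/125


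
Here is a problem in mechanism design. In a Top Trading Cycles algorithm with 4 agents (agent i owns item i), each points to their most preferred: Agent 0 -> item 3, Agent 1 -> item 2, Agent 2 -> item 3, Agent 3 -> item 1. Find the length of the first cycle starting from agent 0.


Step 1: Trace the pointer graph from agent 0: 0 -> 3 -> 1 -> 2 -> 3
Step 2: A cycle is detected when we revisit agent 3
Step 3: The cycle is: 3 -> 1 -> 2 -> 3
Step 4: Cycle length = 3

3


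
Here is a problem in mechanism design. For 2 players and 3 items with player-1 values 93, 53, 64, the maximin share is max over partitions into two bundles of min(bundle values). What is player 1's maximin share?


Step 1: Item values = 93, 53, 64
Step 2: Enumerate all 2-bundle partitions and take the smaller bundle:
  Partition 1: {93} vs {53,64} -> bundles 93, 117; min = 93
  Partition 2: {53} vs {93,64} -> bundles 53, 157; min = 53
  Partition 3: {64} vs {93,53} -> bundles 64, 146; min = 64
Step 3: MMS = max(93, 53, 64) = 93

93


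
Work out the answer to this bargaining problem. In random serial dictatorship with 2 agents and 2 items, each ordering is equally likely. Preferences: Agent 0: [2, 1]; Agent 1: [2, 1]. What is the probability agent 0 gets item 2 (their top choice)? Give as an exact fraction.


Step 1: Agent 0 wants item 2
Step 2: There are 2 possible orderings of agents
Step 3: In 1 orderings, agent 0 gets item 2
Step 4: Probability = 1/2

1/2


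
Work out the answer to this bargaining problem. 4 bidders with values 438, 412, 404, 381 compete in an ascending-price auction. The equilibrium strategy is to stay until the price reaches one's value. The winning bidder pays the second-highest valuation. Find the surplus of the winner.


Step 1: Identify the highest value: 438
Step 2: Identify the second-highest value: 412
Step 3: The final price = second-highest value = 412
Step 4: Surplus = 438 - 412 = 26

26


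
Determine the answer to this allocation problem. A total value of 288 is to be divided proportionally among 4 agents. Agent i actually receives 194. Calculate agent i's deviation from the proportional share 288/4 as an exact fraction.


Step 1: Proportional share = 288/4 = 72
Step 2: Agent's actual allocation = 194
Step 3: Excess = 194 - 72 = 122

122


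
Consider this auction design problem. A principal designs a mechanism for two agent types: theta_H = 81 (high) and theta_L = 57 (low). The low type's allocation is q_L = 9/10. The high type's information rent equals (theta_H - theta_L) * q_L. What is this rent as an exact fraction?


Step 1: theta_H - theta_L = 81 - 57 = 24
Step 2: Information rent = (theta_H - theta_L) * q_L
Step 3: = 24 * 9/10
Step 4: = 108/5

108/5


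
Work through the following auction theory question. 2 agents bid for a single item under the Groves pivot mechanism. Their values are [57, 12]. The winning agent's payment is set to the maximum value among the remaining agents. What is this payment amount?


Step 1: The efficient winner is agent 0 with value 57
Step 2: Other agents' values: [12]
Step 3: Pivot payment = max(others) = 12
Step 4: The winner pays 12

12


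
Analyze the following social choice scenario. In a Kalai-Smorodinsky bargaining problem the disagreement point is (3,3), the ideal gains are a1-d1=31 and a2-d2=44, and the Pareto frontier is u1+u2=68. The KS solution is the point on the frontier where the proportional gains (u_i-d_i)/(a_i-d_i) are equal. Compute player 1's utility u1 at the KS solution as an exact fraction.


Step 1: At the KS point, (u1-d1)/r1 = (u2-d2)/r2 = t and u1+u2 = 68
Step 2: u1 = d1 + r1*t and u2 = d2 + r2*t, so (d1 + r1*t) + (d2 + r2*t) = 68
Step 3: t = (68 - 3 - 3)/(31 + 44) = 62/75
Step 4: u1 = d1 + r1*t = 3 + 31 * 62/75 = 2147/75
Step 5: (Check: u2 = d2 + r2*t = 2953/75; u1+u2 = 2147/75 + 2953/75 = 68, on the frontier.)

2147/75


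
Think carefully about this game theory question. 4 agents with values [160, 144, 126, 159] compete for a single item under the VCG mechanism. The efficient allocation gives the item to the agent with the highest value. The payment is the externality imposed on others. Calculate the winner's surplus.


Step 1: The winner is the agent with the highest value: agent 0 with value 160
Step 2: Values of other agents: [144, 126, 159]
Step 3: VCG payment = max of others' values = 159
Step 4: Surplus = 160 - 159 = 1

1


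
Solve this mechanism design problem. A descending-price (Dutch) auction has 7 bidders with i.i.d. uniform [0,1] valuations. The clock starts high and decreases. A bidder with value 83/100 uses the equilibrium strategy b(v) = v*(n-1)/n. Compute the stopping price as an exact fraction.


Step 1: Dutch auctions are strategically equivalent to first-price auctions
Step 2: The equilibrium bid is b(v) = v*(n-1)/n
Step 3: b = 83/100 * 6/7
Step 4: b = 249/350

249/350


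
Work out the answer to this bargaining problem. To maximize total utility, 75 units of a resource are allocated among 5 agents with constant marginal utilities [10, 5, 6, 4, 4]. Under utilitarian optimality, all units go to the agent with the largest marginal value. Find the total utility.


Step 1: The marginal utilities are [10, 5, 6, 4, 4]
Step 2: The highest marginal utility is 10
Step 3: All 75 units go to that agent
Step 4: Total utility = 10 * 75 = 750

750


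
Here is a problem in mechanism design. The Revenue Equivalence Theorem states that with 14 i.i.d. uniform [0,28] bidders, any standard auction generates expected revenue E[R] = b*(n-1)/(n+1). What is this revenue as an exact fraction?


Step 1: By Revenue Equivalence, expected revenue = b*(n-1)/(n+1)
Step 2: Substituting n = 14, b = 28
Step 3: Revenue = 28*(14-1)/(14+1) = 28*13/15
Step 4: Revenue = 364/15

364/15


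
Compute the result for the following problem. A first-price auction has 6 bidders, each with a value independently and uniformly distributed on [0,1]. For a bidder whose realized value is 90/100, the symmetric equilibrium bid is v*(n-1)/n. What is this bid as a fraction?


Step 1: The symmetric BNE bidding function is b(v) = v * (n-1) / n
Step 2: Substitute v = 9/10 and n = 6
Step 3: b = 9/10 * 5/6
Step 4: b = 3/4

3/4


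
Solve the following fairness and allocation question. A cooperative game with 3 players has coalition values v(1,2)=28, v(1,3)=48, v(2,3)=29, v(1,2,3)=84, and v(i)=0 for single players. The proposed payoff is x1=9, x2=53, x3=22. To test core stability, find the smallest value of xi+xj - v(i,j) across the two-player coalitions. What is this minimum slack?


Step 1: Slack for coalition (1,2): x1+x2 - v12 = 62 - 28 = 34
Step 2: Slack for coalition (1,3): x1+x3 - v13 = 31 - 48 = -17
Step 3: Slack for coalition (2,3): x2+x3 - v23 = 75 - 29 = 46
Step 4: Minimum slack = min(34, -17, 46) = -17, attained by (1,3); coalition (1,3) can block (slack < 0), so the allocation is not in the core

-17


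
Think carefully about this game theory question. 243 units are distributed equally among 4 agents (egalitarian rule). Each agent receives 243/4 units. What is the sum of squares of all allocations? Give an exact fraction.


Step 1: Each agent's share = 243/4
Step 2: Square of each share = (243/4)^2 = 59049/16
Step 3: Sum of squares = 4 * 59049/16 = 59049/4

59049/4


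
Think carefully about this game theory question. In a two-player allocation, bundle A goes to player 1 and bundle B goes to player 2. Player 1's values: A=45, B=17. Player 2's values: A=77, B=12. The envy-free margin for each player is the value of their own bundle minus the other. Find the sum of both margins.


Step 1: Player 1's margin = v1(A) - v1(B) = 45 - 17 = 28
Step 2: Player 2's margin = v2(B) - v2(A) = 12 - 77 = -65
Step 3: Total margin = 28 + -65 = -37

-37


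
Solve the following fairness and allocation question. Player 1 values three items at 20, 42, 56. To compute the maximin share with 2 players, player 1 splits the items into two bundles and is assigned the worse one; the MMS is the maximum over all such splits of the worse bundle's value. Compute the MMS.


Step 1: Item values = 20, 42, 56
Step 2: Enumerate all 2-bundle partitions and take the smaller bundle:
  Partition 1: {20} vs {42,56} -> bundles 20, 98; min = 20
  Partition 2: {42} vs {20,56} -> bundles 42, 76; min = 42
  Partition 3: {56} vs {20,42} -> bundles 56, 62; min = 56
Step 3: MMS = max(20, 42, 56) = 56

56


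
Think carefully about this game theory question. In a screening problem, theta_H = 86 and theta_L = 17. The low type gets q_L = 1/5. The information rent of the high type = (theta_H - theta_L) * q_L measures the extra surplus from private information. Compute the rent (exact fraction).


Step 1: theta_H - theta_L = 86 - 17 = 69
Step 2: Information rent = (theta_H - theta_L) * q_L
Step 3: = 69 * 1/5
Step 4: = 69/5

69/5


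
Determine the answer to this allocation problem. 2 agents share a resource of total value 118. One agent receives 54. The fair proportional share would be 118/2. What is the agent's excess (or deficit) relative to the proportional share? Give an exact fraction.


Step 1: Proportional share = 118/2 = 59
Step 2: Agent's actual allocation = 54
Step 3: Excess = 54 - 59 = -5

-5


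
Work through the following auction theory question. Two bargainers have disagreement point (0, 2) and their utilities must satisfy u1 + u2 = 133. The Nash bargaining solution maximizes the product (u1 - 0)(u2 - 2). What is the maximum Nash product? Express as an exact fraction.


Step 1: The Nash solution splits surplus symmetrically above the disagreement point
Step 2: u1 = (total + d1 - d2)/2 = (133 + 0 - 2)/2 = 131/2
Step 3: u2 = (total - d1 + d2)/2 = (133 - 0 + 2)/2 = 135/2
Step 4: Nash product = (131/2 - 0) * (135/2 - 2)
Step 5: = 131/2 * 131/2 = 17161/4

17161/4


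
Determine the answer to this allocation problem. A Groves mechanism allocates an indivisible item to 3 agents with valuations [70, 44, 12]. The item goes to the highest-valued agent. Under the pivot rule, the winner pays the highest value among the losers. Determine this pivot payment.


Step 1: The efficient winner is agent 0 with value 70
Step 2: Other agents' values: [44, 12]
Step 3: Pivot payment = max(others) = 44
Step 4: The winner pays 44

44


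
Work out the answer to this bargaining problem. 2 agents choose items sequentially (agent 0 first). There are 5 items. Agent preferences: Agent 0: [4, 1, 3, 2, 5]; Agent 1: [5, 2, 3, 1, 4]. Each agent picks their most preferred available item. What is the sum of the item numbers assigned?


Step 1: Agent 0 picks item 4
Step 2: Agent 1 picks item 5
Step 3: Sum = 4 + 5 = 9

9


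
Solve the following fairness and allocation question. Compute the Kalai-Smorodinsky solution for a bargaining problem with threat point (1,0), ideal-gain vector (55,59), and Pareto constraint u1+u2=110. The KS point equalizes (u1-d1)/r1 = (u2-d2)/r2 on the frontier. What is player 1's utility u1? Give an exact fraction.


Step 1: At the KS point, (u1-d1)/r1 = (u2-d2)/r2 = t and u1+u2 = 110
Step 2: u1 = d1 + r1*t and u2 = d2 + r2*t, so (d1 + r1*t) + (d2 + r2*t) = 110
Step 3: t = (110 - 1 - 0)/(55 + 59) = 109/114
Step 4: u1 = d1 + r1*t = 1 + 55 * 109/114 = 6109/114
Step 5: (Check: u2 = d2 + r2*t = 6431/114; u1+u2 = 6109/114 + 6431/114 = 110, on the frontier.)

6109/114


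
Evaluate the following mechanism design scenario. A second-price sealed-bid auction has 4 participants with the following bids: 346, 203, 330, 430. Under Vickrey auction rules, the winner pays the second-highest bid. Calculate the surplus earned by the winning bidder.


Step 1: Sort bids in descending order: 430, 346, 330, 203
Step 2: The winning bid is the highest: 430
Step 3: The payment equals the second-highest bid: 346
Step 4: Surplus = winner's bid - payment = 430 - 346 = 84

84


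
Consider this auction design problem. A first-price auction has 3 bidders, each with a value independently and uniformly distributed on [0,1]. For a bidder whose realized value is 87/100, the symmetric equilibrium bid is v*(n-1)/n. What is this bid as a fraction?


Step 1: The symmetric BNE bidding function is b(v) = v * (n-1) / n
Step 2: Substitute v = 87/100 and n = 3
Step 3: b = 87/100 * 2/3
Step 4: b = 29/50

29/50


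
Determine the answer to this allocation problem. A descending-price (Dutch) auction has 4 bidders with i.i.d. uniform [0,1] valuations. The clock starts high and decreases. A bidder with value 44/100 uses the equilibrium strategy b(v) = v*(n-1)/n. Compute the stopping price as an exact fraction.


Step 1: Dutch auctions are strategically equivalent to first-price auctions
Step 2: The equilibrium bid is b(v) = v*(n-1)/n
Step 3: b = 11/25 * 3/4
Step 4: b = 33/100

33/100


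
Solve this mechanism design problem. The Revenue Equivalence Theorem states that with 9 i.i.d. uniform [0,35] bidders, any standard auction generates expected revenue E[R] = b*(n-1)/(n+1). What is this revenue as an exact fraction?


Step 1: By Revenue Equivalence, expected revenue = b*(n-1)/(n+1)
Step 2: Substituting n = 9, b = 35
Step 3: Revenue = 35*(9-1)/(9+1) = 35*8/10
Step 4: Revenue = 280/10 = 28

28


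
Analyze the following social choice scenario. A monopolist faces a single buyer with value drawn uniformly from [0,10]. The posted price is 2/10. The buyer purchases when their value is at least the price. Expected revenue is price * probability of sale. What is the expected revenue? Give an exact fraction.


Step 1: Posted price r = 1/5, value support [0,10]
Step 2: P(v >= r) = (10 - 1/5)/10 = 49/50
Step 3: Expected revenue = r * P(v >= r) = 1/5 * 49/50
Step 4: Revenue = 49/250

49/250


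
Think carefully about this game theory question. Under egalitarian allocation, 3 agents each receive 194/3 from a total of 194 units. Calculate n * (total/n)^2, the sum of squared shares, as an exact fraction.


Step 1: Each agent's share = 194/3
Step 2: Square of each share = (194/3)^2 = 37636/9
Step 3: Sum of squares = 3 * 37636/9 = 37636/3

37636/3


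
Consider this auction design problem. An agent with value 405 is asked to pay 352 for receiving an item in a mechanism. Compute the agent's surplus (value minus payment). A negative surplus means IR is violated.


Step 1: Surplus = value - payment = 405 - 352 = 53
Step 2: IR is satisfied (surplus >= 0)

53


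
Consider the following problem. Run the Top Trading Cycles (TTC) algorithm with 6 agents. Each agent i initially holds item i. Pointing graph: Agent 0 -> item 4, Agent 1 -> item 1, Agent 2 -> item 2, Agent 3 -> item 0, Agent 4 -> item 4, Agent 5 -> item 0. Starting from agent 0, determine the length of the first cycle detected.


Step 1: Trace the pointer graph from agent 0: 0 -> 4 -> 4
Step 2: A cycle is detected when we revisit agent 4
Step 3: The cycle is: 4 -> 4
Step 4: Cycle length = 1

1


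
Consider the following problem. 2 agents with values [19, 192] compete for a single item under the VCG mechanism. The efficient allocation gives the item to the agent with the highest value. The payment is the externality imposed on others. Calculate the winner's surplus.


Step 1: The winner is the agent with the highest value: agent 1 with value 192
Step 2: Values of other agents: [19]
Step 3: VCG payment = max of others' values = 19
Step 4: Surplus = 192 - 19 = 173

173


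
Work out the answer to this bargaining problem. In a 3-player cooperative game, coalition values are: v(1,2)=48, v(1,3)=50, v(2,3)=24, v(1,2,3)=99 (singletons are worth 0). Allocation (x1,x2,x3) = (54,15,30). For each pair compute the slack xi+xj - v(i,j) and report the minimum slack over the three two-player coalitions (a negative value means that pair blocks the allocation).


Step 1: Slack for coalition (1,2): x1+x2 - v12 = 69 - 48 = 21
Step 2: Slack for coalition (1,3): x1+x3 - v13 = 84 - 50 = 34
Step 3: Slack for coalition (2,3): x2+x3 - v23 = 45 - 24 = 21
Step 4: Minimum slack = min(21, 34, 21) = 21, attained by (1,2) and (2,3); no pair can gain by deviating, so the allocation is in the core

21


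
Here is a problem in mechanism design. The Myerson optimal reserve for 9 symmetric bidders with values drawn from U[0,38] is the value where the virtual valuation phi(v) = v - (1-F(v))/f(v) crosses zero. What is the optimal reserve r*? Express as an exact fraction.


Step 1: For U[0,38], F(v) = v/38 and f(v) = 1/38
Step 2: phi(v) = v - (1 - v/38)/(1/38) = v - (38 - v) = 2v - 38
Step 3: Set phi(r*) = 0: 2r* - 38 = 0
Step 4: r* = 38/2 = 19 (the number of bidders n = 9 does not enter)

19


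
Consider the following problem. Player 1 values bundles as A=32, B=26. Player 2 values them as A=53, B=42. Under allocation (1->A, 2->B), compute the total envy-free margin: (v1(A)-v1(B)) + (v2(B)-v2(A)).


Step 1: Player 1's margin = v1(A) - v1(B) = 32 - 26 = 6
Step 2: Player 2's margin = v2(B) - v2(A) = 42 - 53 = -11
Step 3: Total margin = 6 + -11 = -5

-5


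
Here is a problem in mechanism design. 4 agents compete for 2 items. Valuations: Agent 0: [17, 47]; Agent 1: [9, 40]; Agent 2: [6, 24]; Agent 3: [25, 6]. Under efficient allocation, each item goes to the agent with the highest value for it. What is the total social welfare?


Step 1: For each item, find the maximum value among all agents.
Step 2: Item 0 -> Agent 3 (value 25)
Step 3: Item 1 -> Agent 0 (value 47)
Step 4: Total welfare = 25 + 47 = 72

72


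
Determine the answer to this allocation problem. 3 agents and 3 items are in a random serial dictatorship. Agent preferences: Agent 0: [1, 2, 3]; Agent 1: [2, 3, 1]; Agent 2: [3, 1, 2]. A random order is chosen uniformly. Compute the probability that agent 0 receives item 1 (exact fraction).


Step 1: Agent 0 wants item 1
Step 2: There are 6 possible orderings of agents
Step 3: In 6 orderings, agent 0 gets item 1
Step 4: Probability = 6/6 = 1

1


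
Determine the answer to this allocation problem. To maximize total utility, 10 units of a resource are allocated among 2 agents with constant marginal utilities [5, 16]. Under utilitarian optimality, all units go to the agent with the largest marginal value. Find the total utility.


Step 1: The marginal utilities are [5, 16]
Step 2: The highest marginal utility is 16
Step 3: All 10 units go to that agent
Step 4: Total utility = 16 * 10 = 160

160


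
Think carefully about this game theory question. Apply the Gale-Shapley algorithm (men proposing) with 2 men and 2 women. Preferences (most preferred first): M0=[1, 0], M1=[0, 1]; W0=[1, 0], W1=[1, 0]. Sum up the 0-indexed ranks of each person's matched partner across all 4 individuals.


Step 1: Run Gale-Shapley (men propose, women hold best offer):
  M0 proposes to W1; she accepts
  M1 proposes to W0; she accepts
Step 2: Final matching: W0-M1, W1-M0
Step 3: 0-indexed ranks (man's rank of his match, then woman's): 0 + 0 + 0 + 1
Step 4: Total rank sum = 1

1


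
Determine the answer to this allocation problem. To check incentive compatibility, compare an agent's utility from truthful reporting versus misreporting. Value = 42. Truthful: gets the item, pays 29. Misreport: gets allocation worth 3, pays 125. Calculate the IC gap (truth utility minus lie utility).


Step 1: U(truth) = value - payment = 42 - 29 = 13
Step 2: U(lie) = allocation - payment = 3 - 125 = -122
Step 3: IC gap = 13 - (-122) = 135

135


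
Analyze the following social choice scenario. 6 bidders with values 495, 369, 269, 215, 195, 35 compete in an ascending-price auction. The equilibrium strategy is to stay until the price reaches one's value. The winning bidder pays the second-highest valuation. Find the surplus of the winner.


Step 1: Identify the highest value: 495
Step 2: Identify the second-highest value: 369
Step 3: The final price = second-highest value = 369
Step 4: Surplus = 495 - 369 = 126

126


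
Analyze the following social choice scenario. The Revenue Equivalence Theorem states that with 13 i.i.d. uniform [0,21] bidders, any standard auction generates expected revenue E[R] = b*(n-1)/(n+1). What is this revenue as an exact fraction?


Step 1: By Revenue Equivalence, expected revenue = b*(n-1)/(n+1)
Step 2: Substituting n = 13, b = 21
Step 3: Revenue = 21*(13-1)/(13+1) = 21*12/14
Step 4: Revenue = 252/14 = 18

18


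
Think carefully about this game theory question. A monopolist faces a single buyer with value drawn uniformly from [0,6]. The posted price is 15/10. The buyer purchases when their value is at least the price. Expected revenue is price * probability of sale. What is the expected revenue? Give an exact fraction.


Step 1: Posted price r = 3/2, value support [0,6]
Step 2: P(v >= r) = (6 - 3/2)/6 = 3/4
Step 3: Expected revenue = r * P(v >= r) = 3/2 * 3/4
Step 4: Revenue = 9/8

9/8


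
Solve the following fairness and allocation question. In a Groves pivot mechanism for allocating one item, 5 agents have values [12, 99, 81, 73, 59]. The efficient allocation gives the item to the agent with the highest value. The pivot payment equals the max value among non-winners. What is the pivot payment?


Step 1: The efficient winner is agent 1 with value 99
Step 2: Other agents' values: [12, 81, 73, 59]
Step 3: Pivot payment = max(others) = 81
Step 4: The winner pays 81

81


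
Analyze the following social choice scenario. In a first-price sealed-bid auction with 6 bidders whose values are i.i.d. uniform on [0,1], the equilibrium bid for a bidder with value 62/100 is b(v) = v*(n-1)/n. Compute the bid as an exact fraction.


Step 1: The symmetric BNE bidding function is b(v) = v * (n-1) / n
Step 2: Substitute v = 31/50 and n = 6
Step 3: b = 31/50 * 5/6
Step 4: b = 31/60

31/60


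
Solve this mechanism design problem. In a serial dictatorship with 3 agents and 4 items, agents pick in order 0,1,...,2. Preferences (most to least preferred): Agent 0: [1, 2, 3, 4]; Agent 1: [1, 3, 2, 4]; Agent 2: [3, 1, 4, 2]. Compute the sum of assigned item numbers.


Step 1: Agent 0 picks item 1
Step 2: Agent 1 picks item 3
Step 3: Agent 2 picks item 4
Step 4: Sum = 1 + 3 + 4 = 8

8


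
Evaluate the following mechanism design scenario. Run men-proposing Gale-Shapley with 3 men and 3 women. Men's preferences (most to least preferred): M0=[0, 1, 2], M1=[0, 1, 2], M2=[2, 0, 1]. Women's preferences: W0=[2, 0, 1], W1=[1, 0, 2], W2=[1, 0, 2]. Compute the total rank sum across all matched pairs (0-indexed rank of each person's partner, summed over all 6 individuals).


Step 1: Run Gale-Shapley (men propose, women hold best offer):
  M0 proposes to W0; she accepts
  M1 proposes to W0; rejected
  M1 proposes to W1; she accepts
  M2 proposes to W2; she accepts
Step 2: Final matching: W0-M0, W1-M1, W2-M2
Step 3: 0-indexed ranks (man's rank of his match, then woman's): 0 + 1 + 1 + 0 + 0 + 2
Step 4: Total rank sum = 4

4


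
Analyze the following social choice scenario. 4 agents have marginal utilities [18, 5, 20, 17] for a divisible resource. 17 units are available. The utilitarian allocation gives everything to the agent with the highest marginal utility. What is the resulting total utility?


Step 1: The marginal utilities are [18, 5, 20, 17]
Step 2: The highest marginal utility is 20
Step 3: All 17 units go to that agent
Step 4: Total utility = 20 * 17 = 340

340


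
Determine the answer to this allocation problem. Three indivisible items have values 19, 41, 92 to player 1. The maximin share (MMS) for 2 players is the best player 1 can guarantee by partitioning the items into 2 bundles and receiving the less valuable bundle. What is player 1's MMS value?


Step 1: Item values = 19, 41, 92
Step 2: Enumerate all 2-bundle partitions and take the smaller bundle:
  Partition 1: {19} vs {41,92} -> bundles 19, 133; min = 19
  Partition 2: {41} vs {19,92} -> bundles 41, 111; min = 41
  Partition 3: {92} vs {19,41} -> bundles 92, 60; min = 60
Step 3: MMS = max(19, 41, 60) = 60

60


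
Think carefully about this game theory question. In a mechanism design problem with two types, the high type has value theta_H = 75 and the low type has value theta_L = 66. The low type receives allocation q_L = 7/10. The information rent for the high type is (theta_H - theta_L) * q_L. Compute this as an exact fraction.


Step 1: theta_H - theta_L = 75 - 66 = 9
Step 2: Information rent = (theta_H - theta_L) * q_L
Step 3: = 9 * 7/10
Step 4: = 63/10

63/10


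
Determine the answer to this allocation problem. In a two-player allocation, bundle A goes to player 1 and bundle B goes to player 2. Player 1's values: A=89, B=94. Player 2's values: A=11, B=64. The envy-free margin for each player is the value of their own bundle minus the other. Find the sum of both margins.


Step 1: Player 1's margin = v1(A) - v1(B) = 89 - 94 = -5
Step 2: Player 2's margin = v2(B) - v2(A) = 64 - 11 = 53
Step 3: Total margin = -5 + 53 = 48

48


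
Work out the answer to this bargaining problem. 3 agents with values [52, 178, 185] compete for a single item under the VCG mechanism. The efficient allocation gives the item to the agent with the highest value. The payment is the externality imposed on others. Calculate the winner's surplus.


Step 1: The winner is the agent with the highest value: agent 2 with value 185
Step 2: Values of other agents: [52, 178]
Step 3: VCG payment = max of others' values = 178
Step 4: Surplus = 185 - 178 = 7

7


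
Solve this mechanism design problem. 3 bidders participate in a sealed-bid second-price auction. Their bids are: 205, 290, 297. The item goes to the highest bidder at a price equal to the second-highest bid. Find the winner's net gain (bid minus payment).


Step 1: Sort bids in descending order: 297, 290, 205
Step 2: The winning bid is the highest: 297
Step 3: The payment equals the second-highest bid: 290
Step 4: Surplus = winner's bid - payment = 297 - 290 = 7

7


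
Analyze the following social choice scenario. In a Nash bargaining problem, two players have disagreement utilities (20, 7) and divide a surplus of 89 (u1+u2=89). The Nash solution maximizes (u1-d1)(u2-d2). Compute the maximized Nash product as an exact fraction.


Step 1: The Nash solution splits surplus symmetrically above the disagreement point
Step 2: u1 = (total + d1 - d2)/2 = (89 + 20 - 7)/2 = 51
Step 3: u2 = (total - d1 + d2)/2 = (89 - 20 + 7)/2 = 38
Step 4: Nash product = (51 - 20) * (38 - 7)
Step 5: = 31 * 31 = 961

961


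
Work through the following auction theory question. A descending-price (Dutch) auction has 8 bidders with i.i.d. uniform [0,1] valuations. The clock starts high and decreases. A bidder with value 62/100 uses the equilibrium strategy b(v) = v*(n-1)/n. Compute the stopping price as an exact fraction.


Step 1: Dutch auctions are strategically equivalent to first-price auctions
Step 2: The equilibrium bid is b(v) = v*(n-1)/n
Step 3: b = 31/50 * 7/8
Step 4: b = 217/400

217/400


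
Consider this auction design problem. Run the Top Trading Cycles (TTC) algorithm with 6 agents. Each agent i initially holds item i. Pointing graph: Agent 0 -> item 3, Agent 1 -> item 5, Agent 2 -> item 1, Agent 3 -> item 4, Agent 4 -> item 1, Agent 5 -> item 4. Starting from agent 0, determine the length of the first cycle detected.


Step 1: Trace the pointer graph from agent 0: 0 -> 3 -> 4 -> 1 -> 5 -> 4
Step 2: A cycle is detected when we revisit agent 4
Step 3: The cycle is: 4 -> 1 -> 5 -> 4
Step 4: Cycle length = 3

3


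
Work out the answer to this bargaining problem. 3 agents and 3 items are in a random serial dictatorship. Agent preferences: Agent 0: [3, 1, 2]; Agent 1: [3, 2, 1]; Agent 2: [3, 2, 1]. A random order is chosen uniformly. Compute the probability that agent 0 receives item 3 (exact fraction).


Step 1: Agent 0 wants item 3
Step 2: There are 6 possible orderings of agents
Step 3: In 2 orderings, agent 0 gets item 3
Step 4: Probability = 2/6 = 1/3

1/3


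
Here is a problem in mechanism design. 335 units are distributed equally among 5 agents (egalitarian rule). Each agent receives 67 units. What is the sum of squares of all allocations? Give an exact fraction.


Step 1: Each agent's share = 335/5 = 67
Step 2: Square of each share = (67)^2 = 4489
Step 3: Sum of squares = 5 * 4489 = 22445

22445


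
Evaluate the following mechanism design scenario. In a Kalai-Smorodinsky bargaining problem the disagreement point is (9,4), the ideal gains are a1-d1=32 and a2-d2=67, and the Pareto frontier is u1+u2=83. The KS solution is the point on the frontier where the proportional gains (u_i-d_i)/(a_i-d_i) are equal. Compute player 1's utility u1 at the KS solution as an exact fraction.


Step 1: At the KS point, (u1-d1)/r1 = (u2-d2)/r2 = t and u1+u2 = 83
Step 2: u1 = d1 + r1*t and u2 = d2 + r2*t, so (d1 + r1*t) + (d2 + r2*t) = 83
Step 3: t = (83 - 9 - 4)/(32 + 67) = 70/99
Step 4: u1 = d1 + r1*t = 9 + 32 * 70/99 = 3131/99
Step 5: (Check: u2 = d2 + r2*t = 5086/99; u1+u2 = 3131/99 + 5086/99 = 83, on the frontier.)

3131/99


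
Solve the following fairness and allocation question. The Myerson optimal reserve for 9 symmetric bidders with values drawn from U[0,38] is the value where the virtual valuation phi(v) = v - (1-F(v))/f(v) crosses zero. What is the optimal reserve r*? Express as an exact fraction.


Step 1: For U[0,38], F(v) = v/38 and f(v) = 1/38
Step 2: phi(v) = v - (1 - v/38)/(1/38) = v - (38 - v) = 2v - 38
Step 3: Set phi(r*) = 0: 2r* - 38 = 0
Step 4: r* = 38/2 = 19 (the number of bidders n = 9 does not enter)

19


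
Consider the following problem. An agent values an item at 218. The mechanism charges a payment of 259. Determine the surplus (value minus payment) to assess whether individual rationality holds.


Step 1: Surplus = value - payment = 218 - 259 = -41
Step 2: IR is violated (surplus < 0)

-41


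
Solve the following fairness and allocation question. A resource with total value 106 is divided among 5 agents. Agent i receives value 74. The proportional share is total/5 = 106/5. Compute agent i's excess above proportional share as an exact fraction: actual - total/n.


Step 1: Proportional share = 106/5
Step 2: Agent's actual allocation = 74
Step 3: Excess = 74 - 106/5 = 264/5

264/5


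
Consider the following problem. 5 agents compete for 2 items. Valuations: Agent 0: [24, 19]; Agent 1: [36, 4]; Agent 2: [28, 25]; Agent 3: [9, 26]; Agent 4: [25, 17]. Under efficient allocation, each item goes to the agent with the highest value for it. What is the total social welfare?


Step 1: For each item, find the maximum value among all agents.
Step 2: Item 0 -> Agent 1 (value 36)
Step 3: Item 1 -> Agent 3 (value 26)
Step 4: Total welfare = 36 + 26 = 62

62


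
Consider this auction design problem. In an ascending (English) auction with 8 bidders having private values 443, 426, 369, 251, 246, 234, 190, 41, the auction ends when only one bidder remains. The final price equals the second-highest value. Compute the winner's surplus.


Step 1: Identify the highest value: 443
Step 2: Identify the second-highest value: 426
Step 3: The final price = second-highest value = 426
Step 4: Surplus = 443 - 426 = 17

17


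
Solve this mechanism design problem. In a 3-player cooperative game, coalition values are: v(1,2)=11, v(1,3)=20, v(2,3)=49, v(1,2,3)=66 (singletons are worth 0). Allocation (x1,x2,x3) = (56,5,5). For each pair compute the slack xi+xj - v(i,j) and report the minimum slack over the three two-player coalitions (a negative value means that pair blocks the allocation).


Step 1: Slack for coalition (1,2): x1+x2 - v12 = 61 - 11 = 50
Step 2: Slack for coalition (1,3): x1+x3 - v13 = 61 - 20 = 41
Step 3: Slack for coalition (2,3): x2+x3 - v23 = 10 - 49 = -39
Step 4: Minimum slack = min(50, 41, -39) = -39, attained by (2,3); coalition (2,3) can block (slack < 0), so the allocation is not in the core

-39


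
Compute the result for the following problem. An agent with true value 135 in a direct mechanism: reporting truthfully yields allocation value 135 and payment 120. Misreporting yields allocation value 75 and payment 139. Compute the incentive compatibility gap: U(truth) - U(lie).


Step 1: U(truth) = value - payment = 135 - 120 = 15
Step 2: U(lie) = allocation - payment = 75 - 139 = -64
Step 3: IC gap = 15 - (-64) = 79

79


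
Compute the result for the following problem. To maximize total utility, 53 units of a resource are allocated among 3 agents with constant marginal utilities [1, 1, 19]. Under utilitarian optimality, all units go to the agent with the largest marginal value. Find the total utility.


Step 1: The marginal utilities are [1, 1, 19]
Step 2: The highest marginal utility is 19
Step 3: All 53 units go to that agent
Step 4: Total utility = 19 * 53 = 1007

1007


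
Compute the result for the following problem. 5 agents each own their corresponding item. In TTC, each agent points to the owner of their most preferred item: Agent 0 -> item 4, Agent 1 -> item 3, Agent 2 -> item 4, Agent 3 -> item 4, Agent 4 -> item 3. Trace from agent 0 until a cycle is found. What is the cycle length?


Step 1: Trace the pointer graph from agent 0: 0 -> 4 -> 3 -> 4
Step 2: A cycle is detected when we revisit agent 4
Step 3: The cycle is: 4 -> 3 -> 4
Step 4: Cycle length = 2

2


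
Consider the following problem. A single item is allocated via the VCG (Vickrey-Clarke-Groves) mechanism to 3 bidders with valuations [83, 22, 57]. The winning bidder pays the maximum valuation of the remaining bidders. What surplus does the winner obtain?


Step 1: The winner is the agent with the highest value: agent 0 with value 83
Step 2: Values of other agents: [22, 57]
Step 3: VCG payment = max of others' values = 57
Step 4: Surplus = 83 - 57 = 26

26


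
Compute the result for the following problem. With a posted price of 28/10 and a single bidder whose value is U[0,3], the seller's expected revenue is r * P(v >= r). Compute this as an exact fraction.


Step 1: Posted price r = 14/5, value support [0,3]
Step 2: P(v >= r) = (3 - 14/5)/3 = 1/15
Step 3: Expected revenue = r * P(v >= r) = 14/5 * 1/15
Step 4: Revenue = 14/75

14/75


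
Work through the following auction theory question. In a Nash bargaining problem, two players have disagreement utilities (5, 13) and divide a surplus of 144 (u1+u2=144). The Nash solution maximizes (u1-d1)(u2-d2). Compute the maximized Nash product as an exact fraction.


Step 1: The Nash solution splits surplus symmetrically above the disagreement point
Step 2: u1 = (total + d1 - d2)/2 = (144 + 5 - 13)/2 = 68
Step 3: u2 = (total - d1 + d2)/2 = (144 - 5 + 13)/2 = 76
Step 4: Nash product = (68 - 5) * (76 - 13)
Step 5: = 63 * 63 = 3969

3969


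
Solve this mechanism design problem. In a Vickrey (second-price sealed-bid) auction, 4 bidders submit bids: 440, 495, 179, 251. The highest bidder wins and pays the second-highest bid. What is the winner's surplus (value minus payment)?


Step 1: Sort bids in descending order: 495, 440, 251, 179
Step 2: The winning bid is the highest: 495
Step 3: The payment equals the second-highest bid: 440
Step 4: Surplus = winner's bid - payment = 495 - 440 = 55

55


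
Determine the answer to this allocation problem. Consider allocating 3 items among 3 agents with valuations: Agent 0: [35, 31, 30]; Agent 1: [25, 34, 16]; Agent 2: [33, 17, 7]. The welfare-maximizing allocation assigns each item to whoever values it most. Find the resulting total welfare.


Step 1: For each item, find the maximum value among all agents.
Step 2: Item 0 -> Agent 0 (value 35)
Step 3: Item 1 -> Agent 1 (value 34)
Step 4: Item 2 -> Agent 0 (value 30)
Step 5: Total welfare = 35 + 34 + 30 = 99

99


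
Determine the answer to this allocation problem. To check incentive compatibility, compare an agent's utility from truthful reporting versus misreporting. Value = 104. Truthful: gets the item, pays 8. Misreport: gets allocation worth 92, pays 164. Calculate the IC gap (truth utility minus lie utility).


Step 1: U(truth) = value - payment = 104 - 8 = 96
Step 2: U(lie) = allocation - payment = 92 - 164 = -72
Step 3: IC gap = 96 - (-72) = 168

168


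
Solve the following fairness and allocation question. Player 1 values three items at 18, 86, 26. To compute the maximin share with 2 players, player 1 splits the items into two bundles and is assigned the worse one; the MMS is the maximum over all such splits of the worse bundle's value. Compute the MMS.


Step 1: Item values = 18, 86, 26
Step 2: Enumerate all 2-bundle partitions and take the smaller bundle:
  Partition 1: {18} vs {86,26} -> bundles 18, 112; min = 18
  Partition 2: {86} vs {18,26} -> bundles 86, 44; min = 44
  Partition 3: {26} vs {18,86} -> bundles 26, 104; min = 26
Step 3: MMS = max(18, 44, 26) = 44

44


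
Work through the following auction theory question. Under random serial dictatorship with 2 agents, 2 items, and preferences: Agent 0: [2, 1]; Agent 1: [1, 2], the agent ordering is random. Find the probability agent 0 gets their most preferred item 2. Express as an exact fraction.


Step 1: Agent 0 wants item 2
Step 2: There are 2 possible orderings of agents
Step 3: In 2 orderings, agent 0 gets item 2
Step 4: Probability = 2/2 = 1

1


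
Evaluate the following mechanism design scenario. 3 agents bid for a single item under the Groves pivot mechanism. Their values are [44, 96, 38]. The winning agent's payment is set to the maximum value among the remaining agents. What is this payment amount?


Step 1: The efficient winner is agent 1 with value 96
Step 2: Other agents' values: [44, 38]
Step 3: Pivot payment = max(others) = 44
Step 4: The winner pays 44

44


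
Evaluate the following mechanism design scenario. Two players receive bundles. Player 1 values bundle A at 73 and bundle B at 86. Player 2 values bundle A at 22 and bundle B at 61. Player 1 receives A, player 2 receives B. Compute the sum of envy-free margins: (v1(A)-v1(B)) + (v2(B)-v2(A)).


Step 1: Player 1's margin = v1(A) - v1(B) = 73 - 86 = -13
Step 2: Player 2's margin = v2(B) - v2(A) = 61 - 22 = 39
Step 3: Total margin = -13 + 39 = 26

26


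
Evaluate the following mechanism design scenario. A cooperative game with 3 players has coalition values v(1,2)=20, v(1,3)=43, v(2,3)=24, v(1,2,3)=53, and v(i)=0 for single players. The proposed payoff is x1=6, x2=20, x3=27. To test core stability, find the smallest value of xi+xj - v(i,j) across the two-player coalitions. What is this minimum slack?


Step 1: Slack for coalition (1,2): x1+x2 - v12 = 26 - 20 = 6
Step 2: Slack for coalition (1,3): x1+x3 - v13 = 33 - 43 = -10
Step 3: Slack for coalition (2,3): x2+x3 - v23 = 47 - 24 = 23
Step 4: Minimum slack = min(6, -10, 23) = -10, attained by (1,3); coalition (1,3) can block (slack < 0), so the allocation is not in the core

-10


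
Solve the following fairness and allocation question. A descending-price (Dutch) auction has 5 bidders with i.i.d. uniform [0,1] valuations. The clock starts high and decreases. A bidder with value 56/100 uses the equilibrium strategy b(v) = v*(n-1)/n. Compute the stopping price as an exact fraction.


Step 1: Dutch auctions are strategically equivalent to first-price auctions
Step 2: The equilibrium bid is b(v) = v*(n-1)/n
Step 3: b = 14/25 * 4/5
Step 4: b = 56/125

56/125


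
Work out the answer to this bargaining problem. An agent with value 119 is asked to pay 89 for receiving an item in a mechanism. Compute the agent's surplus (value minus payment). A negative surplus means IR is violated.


Step 1: Surplus = value - payment = 119 - 89 = 30
Step 2: IR is satisfied (surplus >= 0)

30


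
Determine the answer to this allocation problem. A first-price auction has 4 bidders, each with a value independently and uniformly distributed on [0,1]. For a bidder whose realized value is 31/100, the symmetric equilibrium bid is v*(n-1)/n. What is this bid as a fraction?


Step 1: The symmetric BNE bidding function is b(v) = v * (n-1) / n
Step 2: Substitute v = 31/100 and n = 4
Step 3: b = 31/100 * 3/4
Step 4: b = 93/400

93/400
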